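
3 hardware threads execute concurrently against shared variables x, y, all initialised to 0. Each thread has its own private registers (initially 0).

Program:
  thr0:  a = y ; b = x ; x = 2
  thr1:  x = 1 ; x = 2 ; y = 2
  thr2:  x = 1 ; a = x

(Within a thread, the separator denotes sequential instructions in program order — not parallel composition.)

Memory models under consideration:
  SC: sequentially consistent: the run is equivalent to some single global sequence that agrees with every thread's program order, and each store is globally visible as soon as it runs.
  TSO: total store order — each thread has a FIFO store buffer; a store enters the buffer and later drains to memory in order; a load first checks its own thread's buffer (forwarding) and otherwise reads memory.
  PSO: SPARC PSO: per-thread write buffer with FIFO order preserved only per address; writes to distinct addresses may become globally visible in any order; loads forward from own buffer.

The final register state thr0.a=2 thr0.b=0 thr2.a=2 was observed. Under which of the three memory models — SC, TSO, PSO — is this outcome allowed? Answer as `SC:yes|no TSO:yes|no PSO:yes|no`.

outcome vector order: (thr0.a,thr0.b,thr2.a)
[SC] allowed = {001, 002, 011, 012, 021, 022, 211, 212, 221, 222}
[TSO] allowed = {001, 002, 011, 012, 021, 022, 211, 212, 221, 222}
[PSO] allowed = {001, 002, 011, 012, 021, 022, 201, 202, 211, 212, 221, 222}
target 202 ∈ {PSO}

SC:no TSO:no PSO:yes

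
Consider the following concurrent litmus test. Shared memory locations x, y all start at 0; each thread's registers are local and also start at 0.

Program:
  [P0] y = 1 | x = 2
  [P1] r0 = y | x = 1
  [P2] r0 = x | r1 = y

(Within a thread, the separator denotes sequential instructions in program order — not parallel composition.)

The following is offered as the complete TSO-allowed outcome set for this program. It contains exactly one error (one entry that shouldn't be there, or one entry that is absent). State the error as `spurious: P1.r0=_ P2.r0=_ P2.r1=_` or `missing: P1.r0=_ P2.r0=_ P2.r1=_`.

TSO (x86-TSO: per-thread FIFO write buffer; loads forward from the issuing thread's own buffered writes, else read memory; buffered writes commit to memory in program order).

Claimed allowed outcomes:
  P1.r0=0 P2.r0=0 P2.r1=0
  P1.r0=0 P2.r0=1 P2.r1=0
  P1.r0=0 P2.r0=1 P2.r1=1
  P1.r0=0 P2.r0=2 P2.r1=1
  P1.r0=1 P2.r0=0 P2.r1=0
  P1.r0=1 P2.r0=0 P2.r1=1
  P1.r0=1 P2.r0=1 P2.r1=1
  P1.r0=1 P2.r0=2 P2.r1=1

outcome vector order: (P1.r0,P2.r0,P2.r1)
under TSO → <0 0 0>; <0 0 1>; <0 1 0>; <0 1 1>; <0 2 1>; <1 0 0>; <1 0 1>; <1 1 1>; <1 2 1>
TSO∖claimed = {<0 0 1>}

missing: P1.r0=0 P2.r0=0 P2.r1=1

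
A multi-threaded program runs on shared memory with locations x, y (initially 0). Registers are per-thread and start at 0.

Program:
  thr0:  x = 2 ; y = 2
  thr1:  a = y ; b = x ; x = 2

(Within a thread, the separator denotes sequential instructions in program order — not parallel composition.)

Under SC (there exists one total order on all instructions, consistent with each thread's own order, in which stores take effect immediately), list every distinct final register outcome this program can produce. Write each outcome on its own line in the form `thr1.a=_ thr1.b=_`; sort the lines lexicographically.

thr1.a=0 thr1.b=0
thr1.a=0 thr1.b=2
thr1.a=2 thr1.b=2

outcome vector order: (thr1.a,thr1.b)
|SC outcomes| = 3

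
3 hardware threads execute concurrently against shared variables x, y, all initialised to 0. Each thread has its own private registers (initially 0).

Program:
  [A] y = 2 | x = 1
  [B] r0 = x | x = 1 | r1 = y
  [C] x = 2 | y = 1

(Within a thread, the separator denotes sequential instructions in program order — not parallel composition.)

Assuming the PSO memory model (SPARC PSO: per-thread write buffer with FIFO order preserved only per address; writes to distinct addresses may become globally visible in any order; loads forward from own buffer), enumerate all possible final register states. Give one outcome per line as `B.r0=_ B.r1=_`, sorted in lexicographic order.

B.r0=0 B.r1=0
B.r0=0 B.r1=1
B.r0=0 B.r1=2
B.r0=1 B.r1=0
B.r0=1 B.r1=1
B.r0=1 B.r1=2
B.r0=2 B.r1=0
B.r0=2 B.r1=1
B.r0=2 B.r1=2

outcome vector order: (B.r0,B.r1)
|PSO outcomes| = 9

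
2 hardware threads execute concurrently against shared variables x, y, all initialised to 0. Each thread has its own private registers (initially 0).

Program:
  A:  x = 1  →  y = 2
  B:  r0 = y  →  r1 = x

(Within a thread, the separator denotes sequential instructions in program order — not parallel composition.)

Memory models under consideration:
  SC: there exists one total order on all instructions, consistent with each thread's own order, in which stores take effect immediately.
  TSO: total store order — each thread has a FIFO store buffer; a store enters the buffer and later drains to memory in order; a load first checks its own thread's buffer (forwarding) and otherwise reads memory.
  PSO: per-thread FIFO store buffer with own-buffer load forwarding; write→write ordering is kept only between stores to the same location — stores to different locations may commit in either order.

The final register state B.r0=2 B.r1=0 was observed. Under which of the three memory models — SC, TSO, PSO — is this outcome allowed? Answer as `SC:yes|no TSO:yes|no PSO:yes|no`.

outcome vector order: (B.r0,B.r1)
under SC → <0 0> <0 1> <2 1>
under TSO → <0 0> <0 1> <2 1>
under PSO → <0 0> <0 1> <2 0> <2 1>
target <2 0> ∈ {PSO}

SC:no TSO:no PSO:yes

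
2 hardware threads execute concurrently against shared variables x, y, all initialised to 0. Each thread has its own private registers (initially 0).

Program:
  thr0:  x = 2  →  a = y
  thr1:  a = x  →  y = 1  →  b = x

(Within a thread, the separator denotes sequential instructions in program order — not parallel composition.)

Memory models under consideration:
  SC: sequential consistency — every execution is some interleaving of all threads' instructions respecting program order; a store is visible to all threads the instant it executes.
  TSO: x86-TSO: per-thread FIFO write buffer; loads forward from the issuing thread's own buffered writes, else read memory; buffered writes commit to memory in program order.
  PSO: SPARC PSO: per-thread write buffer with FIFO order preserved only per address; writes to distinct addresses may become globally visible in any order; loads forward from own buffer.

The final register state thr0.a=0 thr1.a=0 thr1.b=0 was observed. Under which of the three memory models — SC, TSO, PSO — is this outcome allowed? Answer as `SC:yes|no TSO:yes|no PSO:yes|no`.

SC:no TSO:yes PSO:yes

outcome vector order: (thr0.a,thr1.a,thr1.b)
[SC] allowed = {0/0/2; 0/2/2; 1/0/0; 1/0/2; 1/2/2}
[TSO] allowed = {0/0/0; 0/0/2; 0/2/2; 1/0/0; 1/0/2; 1/2/2}
[PSO] allowed = {0/0/0; 0/0/2; 0/2/2; 1/0/0; 1/0/2; 1/2/2}
target 0/0/0 ∈ {TSO,PSO}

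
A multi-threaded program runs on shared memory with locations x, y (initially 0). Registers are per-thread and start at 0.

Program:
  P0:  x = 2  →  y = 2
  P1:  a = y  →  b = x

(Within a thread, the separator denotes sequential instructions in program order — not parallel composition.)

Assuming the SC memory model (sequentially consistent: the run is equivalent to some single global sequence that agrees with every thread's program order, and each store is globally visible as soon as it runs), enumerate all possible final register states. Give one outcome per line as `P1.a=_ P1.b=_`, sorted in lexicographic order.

P1.a=0 P1.b=0
P1.a=0 P1.b=2
P1.a=2 P1.b=2

outcome vector order: (P1.a,P1.b)
|SC outcomes| = 3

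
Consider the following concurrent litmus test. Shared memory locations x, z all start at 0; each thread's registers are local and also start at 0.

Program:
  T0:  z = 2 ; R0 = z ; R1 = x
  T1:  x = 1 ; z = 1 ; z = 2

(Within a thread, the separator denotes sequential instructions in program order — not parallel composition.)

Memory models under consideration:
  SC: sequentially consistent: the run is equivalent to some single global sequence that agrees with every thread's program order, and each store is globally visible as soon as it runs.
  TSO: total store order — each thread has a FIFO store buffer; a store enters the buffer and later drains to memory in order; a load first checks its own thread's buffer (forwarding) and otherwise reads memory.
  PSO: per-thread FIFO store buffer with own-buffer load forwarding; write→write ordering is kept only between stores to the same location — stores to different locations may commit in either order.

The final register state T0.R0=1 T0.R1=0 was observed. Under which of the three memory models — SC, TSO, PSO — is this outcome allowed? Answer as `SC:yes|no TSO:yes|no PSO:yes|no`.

SC:no TSO:no PSO:yes

outcome vector order: (T0.R0,T0.R1)
under SC → <1 1> <2 0> <2 1>
under TSO → <1 1> <2 0> <2 1>
under PSO → <1 0> <1 1> <2 0> <2 1>
target <1 0> ∈ {PSO}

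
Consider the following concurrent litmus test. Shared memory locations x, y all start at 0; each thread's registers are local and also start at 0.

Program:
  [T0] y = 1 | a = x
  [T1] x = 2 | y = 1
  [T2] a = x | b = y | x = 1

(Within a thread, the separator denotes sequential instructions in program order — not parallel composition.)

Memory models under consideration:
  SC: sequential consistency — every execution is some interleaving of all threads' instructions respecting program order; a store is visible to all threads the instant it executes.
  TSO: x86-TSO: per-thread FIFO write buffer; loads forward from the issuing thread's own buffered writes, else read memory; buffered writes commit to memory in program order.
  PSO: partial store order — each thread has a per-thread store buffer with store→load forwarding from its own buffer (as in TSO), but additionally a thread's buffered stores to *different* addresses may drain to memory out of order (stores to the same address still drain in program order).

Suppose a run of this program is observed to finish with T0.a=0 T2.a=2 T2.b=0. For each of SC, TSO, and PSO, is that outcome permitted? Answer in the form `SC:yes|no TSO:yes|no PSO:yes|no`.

SC:no TSO:yes PSO:yes

outcome vector order: (T0.a,T2.a,T2.b)
[SC] allowed = {0/0/0; 0/0/1; 0/2/1; 1/0/0; 1/0/1; 1/2/0; 1/2/1; 2/0/0; 2/0/1; 2/2/0; 2/2/1}
[TSO] allowed = {0/0/0; 0/0/1; 0/2/0; 0/2/1; 1/0/0; 1/0/1; 1/2/0; 1/2/1; 2/0/0; 2/0/1; 2/2/0; 2/2/1}
[PSO] allowed = {0/0/0; 0/0/1; 0/2/0; 0/2/1; 1/0/0; 1/0/1; 1/2/0; 1/2/1; 2/0/0; 2/0/1; 2/2/0; 2/2/1}
target 0/2/0 ∈ {TSO,PSO}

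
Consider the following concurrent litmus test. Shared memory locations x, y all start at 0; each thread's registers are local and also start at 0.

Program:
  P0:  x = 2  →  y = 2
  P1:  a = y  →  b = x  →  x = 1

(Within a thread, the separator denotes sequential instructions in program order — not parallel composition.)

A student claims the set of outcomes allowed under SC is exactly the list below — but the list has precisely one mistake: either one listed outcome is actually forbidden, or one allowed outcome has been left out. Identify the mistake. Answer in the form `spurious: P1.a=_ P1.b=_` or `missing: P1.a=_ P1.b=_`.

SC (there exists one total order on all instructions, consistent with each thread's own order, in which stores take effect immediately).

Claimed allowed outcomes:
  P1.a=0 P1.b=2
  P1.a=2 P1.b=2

missing: P1.a=0 P1.b=0

outcome vector order: (P1.a,P1.b)
SC (3): (0,0); (0,2); (2,2)
SC∖claimed = {(0,0)}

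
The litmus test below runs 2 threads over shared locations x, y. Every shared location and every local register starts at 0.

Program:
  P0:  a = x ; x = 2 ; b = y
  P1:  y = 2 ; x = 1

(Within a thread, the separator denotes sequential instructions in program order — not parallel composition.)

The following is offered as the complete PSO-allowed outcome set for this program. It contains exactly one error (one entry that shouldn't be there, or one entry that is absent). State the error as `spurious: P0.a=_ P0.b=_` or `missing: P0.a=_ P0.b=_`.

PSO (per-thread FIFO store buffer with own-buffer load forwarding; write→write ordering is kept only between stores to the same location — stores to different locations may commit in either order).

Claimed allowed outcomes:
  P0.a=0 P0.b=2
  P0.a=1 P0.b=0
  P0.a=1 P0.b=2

missing: P0.a=0 P0.b=0

outcome vector order: (P0.a,P0.b)
[PSO] allowed = {(0,0) (0,2) (1,0) (1,2)}
PSO∖claimed = {(0,0)}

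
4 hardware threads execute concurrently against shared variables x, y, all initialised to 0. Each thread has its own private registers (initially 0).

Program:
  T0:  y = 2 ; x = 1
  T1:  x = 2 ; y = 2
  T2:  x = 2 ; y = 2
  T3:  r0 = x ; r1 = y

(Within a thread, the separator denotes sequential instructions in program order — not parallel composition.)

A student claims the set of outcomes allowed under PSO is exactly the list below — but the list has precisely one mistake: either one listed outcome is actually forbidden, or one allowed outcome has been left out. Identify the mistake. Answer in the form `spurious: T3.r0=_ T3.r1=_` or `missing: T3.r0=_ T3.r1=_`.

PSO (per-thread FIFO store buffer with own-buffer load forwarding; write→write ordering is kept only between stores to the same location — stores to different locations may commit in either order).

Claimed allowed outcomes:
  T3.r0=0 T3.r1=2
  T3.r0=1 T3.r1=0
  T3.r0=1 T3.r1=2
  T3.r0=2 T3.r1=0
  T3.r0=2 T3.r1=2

missing: T3.r0=0 T3.r1=0

outcome vector order: (T3.r0,T3.r1)
under PSO → <0 0>; <0 2>; <1 0>; <1 2>; <2 0>; <2 2>
PSO∖claimed = {<0 0>}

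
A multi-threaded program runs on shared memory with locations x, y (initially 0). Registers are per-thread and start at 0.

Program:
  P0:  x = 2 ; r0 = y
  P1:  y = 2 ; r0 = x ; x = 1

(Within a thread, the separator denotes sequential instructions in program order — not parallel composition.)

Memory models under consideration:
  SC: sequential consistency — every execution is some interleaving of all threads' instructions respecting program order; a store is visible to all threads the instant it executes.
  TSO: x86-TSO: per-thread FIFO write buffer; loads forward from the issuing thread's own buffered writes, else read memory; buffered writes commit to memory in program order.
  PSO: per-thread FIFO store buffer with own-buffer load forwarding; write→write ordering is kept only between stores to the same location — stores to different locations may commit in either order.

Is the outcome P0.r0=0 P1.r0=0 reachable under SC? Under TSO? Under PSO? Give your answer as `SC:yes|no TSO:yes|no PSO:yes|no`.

outcome vector order: (P0.r0,P1.r0)
SC (3): 02, 20, 22
TSO (4): 00, 02, 20, 22
PSO (4): 00, 02, 20, 22
target 00 ∈ {TSO,PSO}

SC:no TSO:yes PSO:yes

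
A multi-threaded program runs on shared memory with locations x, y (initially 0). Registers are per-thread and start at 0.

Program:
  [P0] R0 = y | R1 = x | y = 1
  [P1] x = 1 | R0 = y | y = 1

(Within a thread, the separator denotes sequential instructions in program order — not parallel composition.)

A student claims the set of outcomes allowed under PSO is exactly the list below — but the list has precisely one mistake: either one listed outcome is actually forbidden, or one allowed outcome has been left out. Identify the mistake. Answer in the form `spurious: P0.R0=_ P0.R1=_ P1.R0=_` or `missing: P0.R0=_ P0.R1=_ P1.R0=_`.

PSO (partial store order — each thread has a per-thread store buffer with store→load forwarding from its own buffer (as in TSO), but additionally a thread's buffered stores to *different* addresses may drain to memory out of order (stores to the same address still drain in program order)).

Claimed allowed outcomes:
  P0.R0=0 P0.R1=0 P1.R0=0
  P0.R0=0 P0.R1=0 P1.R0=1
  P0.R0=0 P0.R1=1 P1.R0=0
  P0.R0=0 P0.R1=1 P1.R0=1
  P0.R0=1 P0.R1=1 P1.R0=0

missing: P0.R0=1 P0.R1=0 P1.R0=0

outcome vector order: (P0.R0,P0.R1,P1.R0)
under PSO → (0,0,0) (0,0,1) (0,1,0) (0,1,1) (1,0,0) (1,1,0)
PSO∖claimed = {(1,0,0)}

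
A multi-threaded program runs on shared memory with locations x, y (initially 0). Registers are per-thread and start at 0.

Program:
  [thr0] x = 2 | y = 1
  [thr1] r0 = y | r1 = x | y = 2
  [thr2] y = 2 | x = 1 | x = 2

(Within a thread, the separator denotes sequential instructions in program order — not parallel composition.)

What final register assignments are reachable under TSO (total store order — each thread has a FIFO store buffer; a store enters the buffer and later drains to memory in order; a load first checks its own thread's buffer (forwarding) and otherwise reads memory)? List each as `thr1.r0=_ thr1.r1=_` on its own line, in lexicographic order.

outcome vector order: (thr1.r0,thr1.r1)
|TSO outcomes| = 8

thr1.r0=0 thr1.r1=0
thr1.r0=0 thr1.r1=1
thr1.r0=0 thr1.r1=2
thr1.r0=1 thr1.r1=1
thr1.r0=1 thr1.r1=2
thr1.r0=2 thr1.r1=0
thr1.r0=2 thr1.r1=1
thr1.r0=2 thr1.r1=2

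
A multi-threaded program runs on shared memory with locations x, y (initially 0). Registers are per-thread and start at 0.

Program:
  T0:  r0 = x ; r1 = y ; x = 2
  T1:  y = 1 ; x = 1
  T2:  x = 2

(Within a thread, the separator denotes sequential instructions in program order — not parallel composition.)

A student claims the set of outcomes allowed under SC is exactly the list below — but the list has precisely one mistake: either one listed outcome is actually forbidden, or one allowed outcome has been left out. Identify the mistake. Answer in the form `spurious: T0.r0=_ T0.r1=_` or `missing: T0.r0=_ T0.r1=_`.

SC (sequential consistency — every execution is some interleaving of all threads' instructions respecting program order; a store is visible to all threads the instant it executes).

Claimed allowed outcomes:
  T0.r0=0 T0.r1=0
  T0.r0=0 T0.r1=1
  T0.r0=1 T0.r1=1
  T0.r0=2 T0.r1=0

missing: T0.r0=2 T0.r1=1

outcome vector order: (T0.r0,T0.r1)
[SC] allowed = {<0 0> <0 1> <1 1> <2 0> <2 1>}
SC∖claimed = {<2 1>}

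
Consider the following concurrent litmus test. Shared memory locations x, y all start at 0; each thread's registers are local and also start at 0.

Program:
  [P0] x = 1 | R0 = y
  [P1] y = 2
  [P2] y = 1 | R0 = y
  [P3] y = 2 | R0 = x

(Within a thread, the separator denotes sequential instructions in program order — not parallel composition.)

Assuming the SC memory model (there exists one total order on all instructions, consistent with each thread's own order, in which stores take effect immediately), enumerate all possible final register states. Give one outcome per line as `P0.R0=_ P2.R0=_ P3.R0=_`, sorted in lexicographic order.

outcome vector order: (P0.R0,P2.R0,P3.R0)
|SC outcomes| = 10

P0.R0=0 P2.R0=1 P3.R0=1
P0.R0=0 P2.R0=2 P3.R0=1
P0.R0=1 P2.R0=1 P3.R0=0
P0.R0=1 P2.R0=1 P3.R0=1
P0.R0=1 P2.R0=2 P3.R0=0
P0.R0=1 P2.R0=2 P3.R0=1
P0.R0=2 P2.R0=1 P3.R0=0
P0.R0=2 P2.R0=1 P3.R0=1
P0.R0=2 P2.R0=2 P3.R0=0
P0.R0=2 P2.R0=2 P3.R0=1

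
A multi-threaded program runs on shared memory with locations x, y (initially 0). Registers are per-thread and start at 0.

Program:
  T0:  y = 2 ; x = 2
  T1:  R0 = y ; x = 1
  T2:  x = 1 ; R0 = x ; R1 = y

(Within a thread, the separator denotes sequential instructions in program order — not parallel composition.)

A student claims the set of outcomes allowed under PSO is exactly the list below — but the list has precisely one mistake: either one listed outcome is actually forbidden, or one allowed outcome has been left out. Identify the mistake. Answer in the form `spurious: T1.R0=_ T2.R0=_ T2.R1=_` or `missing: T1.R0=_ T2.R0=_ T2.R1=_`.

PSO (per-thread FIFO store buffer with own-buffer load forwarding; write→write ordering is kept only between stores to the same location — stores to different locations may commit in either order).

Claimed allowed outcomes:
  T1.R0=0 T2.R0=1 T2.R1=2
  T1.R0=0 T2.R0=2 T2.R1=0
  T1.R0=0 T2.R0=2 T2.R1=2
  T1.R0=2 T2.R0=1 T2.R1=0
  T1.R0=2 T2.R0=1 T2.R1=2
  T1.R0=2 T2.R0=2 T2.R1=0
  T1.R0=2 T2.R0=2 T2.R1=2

outcome vector order: (T1.R0,T2.R0,T2.R1)
PSO (8): 0/1/0; 0/1/2; 0/2/0; 0/2/2; 2/1/0; 2/1/2; 2/2/0; 2/2/2
PSO∖claimed = {0/1/0}

missing: T1.R0=0 T2.R0=1 T2.R1=0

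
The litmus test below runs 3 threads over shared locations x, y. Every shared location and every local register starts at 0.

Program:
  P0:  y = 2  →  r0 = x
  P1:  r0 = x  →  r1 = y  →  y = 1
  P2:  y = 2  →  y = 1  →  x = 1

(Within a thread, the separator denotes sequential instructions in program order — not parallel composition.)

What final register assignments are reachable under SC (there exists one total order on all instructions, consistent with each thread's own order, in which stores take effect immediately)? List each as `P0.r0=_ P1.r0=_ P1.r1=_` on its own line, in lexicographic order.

outcome vector order: (P0.r0,P1.r0,P1.r1)
|SC outcomes| = 10

P0.r0=0 P1.r0=0 P1.r1=0
P0.r0=0 P1.r0=0 P1.r1=1
P0.r0=0 P1.r0=0 P1.r1=2
P0.r0=0 P1.r0=1 P1.r1=1
P0.r0=0 P1.r0=1 P1.r1=2
P0.r0=1 P1.r0=0 P1.r1=0
P0.r0=1 P1.r0=0 P1.r1=1
P0.r0=1 P1.r0=0 P1.r1=2
P0.r0=1 P1.r0=1 P1.r1=1
P0.r0=1 P1.r0=1 P1.r1=2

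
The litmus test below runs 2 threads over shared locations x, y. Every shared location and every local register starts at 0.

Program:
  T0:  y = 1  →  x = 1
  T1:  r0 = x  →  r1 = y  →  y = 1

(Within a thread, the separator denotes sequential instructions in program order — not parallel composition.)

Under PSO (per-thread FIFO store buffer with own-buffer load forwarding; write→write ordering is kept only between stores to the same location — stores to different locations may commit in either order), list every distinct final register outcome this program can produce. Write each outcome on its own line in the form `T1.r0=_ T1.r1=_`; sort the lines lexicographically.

outcome vector order: (T1.r0,T1.r1)
|PSO outcomes| = 4

T1.r0=0 T1.r1=0
T1.r0=0 T1.r1=1
T1.r0=1 T1.r1=0
T1.r0=1 T1.r1=1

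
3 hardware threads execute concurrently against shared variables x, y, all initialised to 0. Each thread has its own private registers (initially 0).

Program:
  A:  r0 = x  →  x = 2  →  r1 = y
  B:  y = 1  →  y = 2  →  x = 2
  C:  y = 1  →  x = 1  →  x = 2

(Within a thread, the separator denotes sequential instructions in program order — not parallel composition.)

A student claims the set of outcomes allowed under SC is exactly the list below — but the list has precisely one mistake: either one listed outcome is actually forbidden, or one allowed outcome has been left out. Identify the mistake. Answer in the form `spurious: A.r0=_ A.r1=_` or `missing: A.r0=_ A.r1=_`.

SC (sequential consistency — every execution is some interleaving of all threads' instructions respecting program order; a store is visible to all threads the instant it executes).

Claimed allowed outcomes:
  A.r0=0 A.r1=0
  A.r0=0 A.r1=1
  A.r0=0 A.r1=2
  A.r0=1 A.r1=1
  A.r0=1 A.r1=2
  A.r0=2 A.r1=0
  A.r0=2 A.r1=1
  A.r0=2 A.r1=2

spurious: A.r0=2 A.r1=0

outcome vector order: (A.r0,A.r1)
under SC → 0/0, 0/1, 0/2, 1/1, 1/2, 2/1, 2/2
claimed∖SC = {2/0}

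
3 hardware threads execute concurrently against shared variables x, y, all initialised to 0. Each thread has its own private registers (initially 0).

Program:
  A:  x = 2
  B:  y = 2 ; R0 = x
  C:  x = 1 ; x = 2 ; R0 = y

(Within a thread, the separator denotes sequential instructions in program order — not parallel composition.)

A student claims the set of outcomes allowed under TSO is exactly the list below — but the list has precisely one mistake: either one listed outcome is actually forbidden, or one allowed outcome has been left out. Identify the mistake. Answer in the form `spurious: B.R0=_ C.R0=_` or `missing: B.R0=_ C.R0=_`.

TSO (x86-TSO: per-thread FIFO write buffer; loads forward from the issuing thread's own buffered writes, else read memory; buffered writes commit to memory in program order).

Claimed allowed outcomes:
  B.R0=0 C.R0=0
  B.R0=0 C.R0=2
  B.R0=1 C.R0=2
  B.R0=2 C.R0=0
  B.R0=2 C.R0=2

outcome vector order: (B.R0,C.R0)
[TSO] allowed = {(0,0); (0,2); (1,0); (1,2); (2,0); (2,2)}
TSO∖claimed = {(1,0)}

missing: B.R0=1 C.R0=0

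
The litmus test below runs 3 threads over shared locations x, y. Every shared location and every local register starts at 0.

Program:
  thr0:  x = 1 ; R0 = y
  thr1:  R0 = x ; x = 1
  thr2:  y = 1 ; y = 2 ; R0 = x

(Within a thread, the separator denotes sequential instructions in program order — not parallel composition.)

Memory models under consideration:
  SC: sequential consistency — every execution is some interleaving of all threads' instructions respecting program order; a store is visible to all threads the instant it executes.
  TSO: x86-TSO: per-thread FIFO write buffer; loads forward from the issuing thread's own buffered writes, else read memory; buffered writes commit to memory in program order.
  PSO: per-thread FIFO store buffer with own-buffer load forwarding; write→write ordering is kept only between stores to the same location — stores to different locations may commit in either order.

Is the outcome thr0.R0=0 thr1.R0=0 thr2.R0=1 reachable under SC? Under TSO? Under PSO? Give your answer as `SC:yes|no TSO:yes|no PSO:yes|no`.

outcome vector order: (thr0.R0,thr1.R0,thr2.R0)
SC: 8 outcomes — {0/0/1 0/1/1 1/0/1 1/1/1 2/0/0 2/0/1 2/1/0 2/1/1}
TSO: 12 outcomes — {0/0/0 0/0/1 0/1/0 0/1/1 1/0/0 1/0/1 1/1/0 1/1/1 2/0/0 2/0/1 2/1/0 2/1/1}
PSO: 12 outcomes — {0/0/0 0/0/1 0/1/0 0/1/1 1/0/0 1/0/1 1/1/0 1/1/1 2/0/0 2/0/1 2/1/0 2/1/1}
target 0/0/1 ∈ {SC,TSO,PSO}

SC:yes TSO:yes PSO:yes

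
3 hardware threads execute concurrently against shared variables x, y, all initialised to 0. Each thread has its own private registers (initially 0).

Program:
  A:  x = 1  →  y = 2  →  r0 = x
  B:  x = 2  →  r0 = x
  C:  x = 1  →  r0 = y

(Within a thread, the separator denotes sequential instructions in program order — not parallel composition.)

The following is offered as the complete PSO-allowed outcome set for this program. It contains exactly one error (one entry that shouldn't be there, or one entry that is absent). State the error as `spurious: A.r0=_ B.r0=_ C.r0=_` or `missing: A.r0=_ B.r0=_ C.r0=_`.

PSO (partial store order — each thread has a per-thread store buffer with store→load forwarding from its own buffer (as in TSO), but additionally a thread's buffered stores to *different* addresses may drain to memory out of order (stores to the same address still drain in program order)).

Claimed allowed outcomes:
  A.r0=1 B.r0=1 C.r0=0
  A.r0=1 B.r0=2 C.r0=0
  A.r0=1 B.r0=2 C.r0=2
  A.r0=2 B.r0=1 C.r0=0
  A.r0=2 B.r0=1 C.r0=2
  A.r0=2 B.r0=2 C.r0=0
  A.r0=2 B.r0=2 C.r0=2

missing: A.r0=1 B.r0=1 C.r0=2

outcome vector order: (A.r0,B.r0,C.r0)
[PSO] allowed = {(1,1,0) (1,1,2) (1,2,0) (1,2,2) (2,1,0) (2,1,2) (2,2,0) (2,2,2)}
PSO∖claimed = {(1,1,2)}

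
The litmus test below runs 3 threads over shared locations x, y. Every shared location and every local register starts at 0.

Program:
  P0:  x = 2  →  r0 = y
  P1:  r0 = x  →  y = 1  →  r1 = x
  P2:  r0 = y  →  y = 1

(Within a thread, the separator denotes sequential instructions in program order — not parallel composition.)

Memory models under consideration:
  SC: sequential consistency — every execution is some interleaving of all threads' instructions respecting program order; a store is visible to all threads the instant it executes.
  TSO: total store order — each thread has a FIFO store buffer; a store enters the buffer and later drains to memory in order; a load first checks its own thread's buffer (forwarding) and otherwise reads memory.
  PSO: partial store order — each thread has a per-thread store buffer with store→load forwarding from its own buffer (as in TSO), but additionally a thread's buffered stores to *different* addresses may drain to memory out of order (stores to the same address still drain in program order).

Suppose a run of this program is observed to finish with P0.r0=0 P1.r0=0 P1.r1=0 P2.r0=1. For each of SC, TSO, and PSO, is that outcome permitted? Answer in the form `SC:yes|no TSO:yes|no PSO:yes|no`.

SC:no TSO:yes PSO:yes

outcome vector order: (P0.r0,P1.r0,P1.r1,P2.r0)
[SC] allowed = {<0 0 2 0> <0 0 2 1> <0 2 2 0> <0 2 2 1> <1 0 0 0> <1 0 0 1> <1 0 2 0> <1 0 2 1> <1 2 2 0> <1 2 2 1>}
[TSO] allowed = {<0 0 0 0> <0 0 0 1> <0 0 2 0> <0 0 2 1> <0 2 2 0> <0 2 2 1> <1 0 0 0> <1 0 0 1> <1 0 2 0> <1 0 2 1> <1 2 2 0> <1 2 2 1>}
[PSO] allowed = {<0 0 0 0> <0 0 0 1> <0 0 2 0> <0 0 2 1> <0 2 2 0> <0 2 2 1> <1 0 0 0> <1 0 0 1> <1 0 2 0> <1 0 2 1> <1 2 2 0> <1 2 2 1>}
target <0 0 0 1> ∈ {TSO,PSO}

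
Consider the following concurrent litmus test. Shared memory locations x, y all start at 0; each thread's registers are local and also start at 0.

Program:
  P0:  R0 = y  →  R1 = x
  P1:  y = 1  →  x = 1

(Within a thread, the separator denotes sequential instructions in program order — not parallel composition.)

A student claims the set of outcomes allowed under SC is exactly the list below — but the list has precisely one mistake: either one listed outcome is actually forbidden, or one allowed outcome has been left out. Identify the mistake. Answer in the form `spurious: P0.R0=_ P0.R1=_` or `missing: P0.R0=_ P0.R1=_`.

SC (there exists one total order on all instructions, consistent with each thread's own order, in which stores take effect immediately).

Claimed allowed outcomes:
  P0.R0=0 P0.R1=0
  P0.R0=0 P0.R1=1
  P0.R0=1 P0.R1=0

missing: P0.R0=1 P0.R1=1

outcome vector order: (P0.R0,P0.R1)
SC (4): 00 01 10 11
SC∖claimed = {11}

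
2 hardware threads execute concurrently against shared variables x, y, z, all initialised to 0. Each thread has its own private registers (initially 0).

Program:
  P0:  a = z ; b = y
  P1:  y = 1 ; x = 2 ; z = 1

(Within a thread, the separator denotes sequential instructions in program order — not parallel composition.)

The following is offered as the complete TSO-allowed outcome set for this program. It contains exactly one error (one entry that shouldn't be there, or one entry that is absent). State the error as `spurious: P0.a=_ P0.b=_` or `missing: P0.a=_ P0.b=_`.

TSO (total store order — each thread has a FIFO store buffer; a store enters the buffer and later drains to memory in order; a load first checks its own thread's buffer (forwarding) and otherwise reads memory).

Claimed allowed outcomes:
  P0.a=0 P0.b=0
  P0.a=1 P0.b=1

outcome vector order: (P0.a,P0.b)
TSO: 3 outcomes — {0/0 0/1 1/1}
TSO∖claimed = {0/1}

missing: P0.a=0 P0.b=1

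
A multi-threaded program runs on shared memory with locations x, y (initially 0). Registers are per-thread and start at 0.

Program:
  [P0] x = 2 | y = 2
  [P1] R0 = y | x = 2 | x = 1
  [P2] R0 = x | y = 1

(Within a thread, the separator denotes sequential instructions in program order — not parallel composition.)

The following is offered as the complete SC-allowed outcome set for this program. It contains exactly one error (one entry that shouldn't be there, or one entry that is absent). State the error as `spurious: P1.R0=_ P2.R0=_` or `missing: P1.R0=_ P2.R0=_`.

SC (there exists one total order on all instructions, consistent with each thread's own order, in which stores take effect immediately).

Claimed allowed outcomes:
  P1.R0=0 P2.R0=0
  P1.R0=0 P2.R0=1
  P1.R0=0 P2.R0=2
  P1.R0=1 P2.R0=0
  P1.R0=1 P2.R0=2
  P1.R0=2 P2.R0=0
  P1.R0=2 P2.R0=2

outcome vector order: (P1.R0,P2.R0)
[SC] allowed = {00 01 02 10 12 20 21 22}
SC∖claimed = {21}

missing: P1.R0=2 P2.R0=1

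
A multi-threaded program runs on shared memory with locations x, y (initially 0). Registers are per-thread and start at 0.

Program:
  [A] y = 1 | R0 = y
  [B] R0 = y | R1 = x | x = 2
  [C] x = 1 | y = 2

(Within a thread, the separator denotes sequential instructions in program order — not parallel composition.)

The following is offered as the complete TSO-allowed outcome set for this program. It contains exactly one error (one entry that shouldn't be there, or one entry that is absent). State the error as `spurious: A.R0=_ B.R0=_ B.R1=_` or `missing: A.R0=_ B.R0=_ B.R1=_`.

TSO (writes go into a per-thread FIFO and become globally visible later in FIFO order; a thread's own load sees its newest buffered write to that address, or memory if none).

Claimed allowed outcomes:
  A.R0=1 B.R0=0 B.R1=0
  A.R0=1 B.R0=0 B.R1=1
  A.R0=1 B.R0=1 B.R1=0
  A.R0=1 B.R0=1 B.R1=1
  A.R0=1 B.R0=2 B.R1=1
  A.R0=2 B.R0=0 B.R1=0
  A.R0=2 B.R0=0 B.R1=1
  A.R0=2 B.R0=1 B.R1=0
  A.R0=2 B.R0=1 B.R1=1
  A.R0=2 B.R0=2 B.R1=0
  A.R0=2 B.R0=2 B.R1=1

spurious: A.R0=2 B.R0=2 B.R1=0

outcome vector order: (A.R0,B.R0,B.R1)
[TSO] allowed = {(1,0,0), (1,0,1), (1,1,0), (1,1,1), (1,2,1), (2,0,0), (2,0,1), (2,1,0), (2,1,1), (2,2,1)}
claimed∖TSO = {(2,2,0)}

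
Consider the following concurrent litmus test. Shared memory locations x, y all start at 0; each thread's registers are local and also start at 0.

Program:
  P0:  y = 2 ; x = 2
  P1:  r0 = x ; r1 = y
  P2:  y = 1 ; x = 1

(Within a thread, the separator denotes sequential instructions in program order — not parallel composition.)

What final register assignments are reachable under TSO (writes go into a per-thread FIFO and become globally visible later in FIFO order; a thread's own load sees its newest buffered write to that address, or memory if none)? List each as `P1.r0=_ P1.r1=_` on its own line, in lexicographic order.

outcome vector order: (P1.r0,P1.r1)
|TSO outcomes| = 7

P1.r0=0 P1.r1=0
P1.r0=0 P1.r1=1
P1.r0=0 P1.r1=2
P1.r0=1 P1.r1=1
P1.r0=1 P1.r1=2
P1.r0=2 P1.r1=1
P1.r0=2 P1.r1=2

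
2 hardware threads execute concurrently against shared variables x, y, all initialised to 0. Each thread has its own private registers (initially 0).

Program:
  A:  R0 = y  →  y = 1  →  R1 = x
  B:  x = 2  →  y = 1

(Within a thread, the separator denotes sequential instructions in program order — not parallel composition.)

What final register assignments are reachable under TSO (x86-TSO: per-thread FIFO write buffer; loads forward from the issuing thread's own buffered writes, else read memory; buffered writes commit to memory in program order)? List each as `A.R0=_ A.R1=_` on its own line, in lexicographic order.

outcome vector order: (A.R0,A.R1)
|TSO outcomes| = 3

A.R0=0 A.R1=0
A.R0=0 A.R1=2
A.R0=1 A.R1=2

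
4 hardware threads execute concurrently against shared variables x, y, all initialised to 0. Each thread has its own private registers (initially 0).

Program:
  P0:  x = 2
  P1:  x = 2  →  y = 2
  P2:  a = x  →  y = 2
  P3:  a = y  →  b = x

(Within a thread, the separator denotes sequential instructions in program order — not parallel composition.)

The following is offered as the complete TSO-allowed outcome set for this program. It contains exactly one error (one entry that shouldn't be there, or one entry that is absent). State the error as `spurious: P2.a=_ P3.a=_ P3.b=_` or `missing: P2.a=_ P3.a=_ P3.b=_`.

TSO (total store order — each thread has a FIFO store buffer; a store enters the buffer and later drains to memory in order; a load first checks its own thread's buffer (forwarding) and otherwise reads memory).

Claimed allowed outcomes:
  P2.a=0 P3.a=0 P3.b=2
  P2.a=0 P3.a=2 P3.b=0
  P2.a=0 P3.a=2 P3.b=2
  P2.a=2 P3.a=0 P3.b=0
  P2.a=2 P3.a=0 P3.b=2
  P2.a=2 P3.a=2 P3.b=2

outcome vector order: (P2.a,P3.a,P3.b)
under TSO → 000, 002, 020, 022, 200, 202, 222
TSO∖claimed = {000}

missing: P2.a=0 P3.a=0 P3.b=0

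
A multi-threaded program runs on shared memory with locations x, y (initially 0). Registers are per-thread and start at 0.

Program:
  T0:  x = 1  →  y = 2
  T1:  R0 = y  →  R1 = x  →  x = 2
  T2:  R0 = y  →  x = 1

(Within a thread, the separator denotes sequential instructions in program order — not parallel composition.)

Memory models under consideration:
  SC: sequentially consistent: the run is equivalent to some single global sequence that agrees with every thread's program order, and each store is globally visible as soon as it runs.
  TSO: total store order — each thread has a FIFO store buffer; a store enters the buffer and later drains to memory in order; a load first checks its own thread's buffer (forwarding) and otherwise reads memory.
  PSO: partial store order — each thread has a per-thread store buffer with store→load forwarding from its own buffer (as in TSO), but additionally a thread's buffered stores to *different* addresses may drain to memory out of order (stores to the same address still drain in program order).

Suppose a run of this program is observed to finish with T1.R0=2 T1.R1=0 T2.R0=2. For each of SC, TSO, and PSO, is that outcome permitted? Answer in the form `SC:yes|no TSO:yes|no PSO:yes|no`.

SC:no TSO:no PSO:yes

outcome vector order: (T1.R0,T1.R1,T2.R0)
SC: 6 outcomes — {000; 002; 010; 012; 210; 212}
TSO: 6 outcomes — {000; 002; 010; 012; 210; 212}
PSO: 8 outcomes — {000; 002; 010; 012; 200; 202; 210; 212}
target 202 ∈ {PSO}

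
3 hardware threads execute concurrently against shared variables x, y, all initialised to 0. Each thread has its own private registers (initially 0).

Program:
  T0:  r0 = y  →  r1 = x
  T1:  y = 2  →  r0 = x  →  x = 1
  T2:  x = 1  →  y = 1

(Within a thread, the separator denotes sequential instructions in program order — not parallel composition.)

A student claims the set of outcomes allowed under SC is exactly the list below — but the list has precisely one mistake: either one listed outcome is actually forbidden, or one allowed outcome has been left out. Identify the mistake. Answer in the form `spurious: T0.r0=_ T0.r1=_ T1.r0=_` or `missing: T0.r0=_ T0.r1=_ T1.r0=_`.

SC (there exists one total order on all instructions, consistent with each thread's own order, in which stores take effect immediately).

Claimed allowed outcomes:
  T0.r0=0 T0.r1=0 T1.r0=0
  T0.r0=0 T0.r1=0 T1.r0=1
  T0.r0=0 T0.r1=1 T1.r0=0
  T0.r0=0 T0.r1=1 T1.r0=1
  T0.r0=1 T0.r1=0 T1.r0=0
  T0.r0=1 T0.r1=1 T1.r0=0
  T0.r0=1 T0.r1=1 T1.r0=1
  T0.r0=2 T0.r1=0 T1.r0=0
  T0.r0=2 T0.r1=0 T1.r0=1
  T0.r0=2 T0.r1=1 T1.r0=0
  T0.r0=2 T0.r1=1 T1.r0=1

spurious: T0.r0=1 T0.r1=0 T1.r0=0

outcome vector order: (T0.r0,T0.r1,T1.r0)
SC: 10 outcomes — {(0,0,0) (0,0,1) (0,1,0) (0,1,1) (1,1,0) (1,1,1) (2,0,0) (2,0,1) (2,1,0) (2,1,1)}
claimed∖SC = {(1,0,0)}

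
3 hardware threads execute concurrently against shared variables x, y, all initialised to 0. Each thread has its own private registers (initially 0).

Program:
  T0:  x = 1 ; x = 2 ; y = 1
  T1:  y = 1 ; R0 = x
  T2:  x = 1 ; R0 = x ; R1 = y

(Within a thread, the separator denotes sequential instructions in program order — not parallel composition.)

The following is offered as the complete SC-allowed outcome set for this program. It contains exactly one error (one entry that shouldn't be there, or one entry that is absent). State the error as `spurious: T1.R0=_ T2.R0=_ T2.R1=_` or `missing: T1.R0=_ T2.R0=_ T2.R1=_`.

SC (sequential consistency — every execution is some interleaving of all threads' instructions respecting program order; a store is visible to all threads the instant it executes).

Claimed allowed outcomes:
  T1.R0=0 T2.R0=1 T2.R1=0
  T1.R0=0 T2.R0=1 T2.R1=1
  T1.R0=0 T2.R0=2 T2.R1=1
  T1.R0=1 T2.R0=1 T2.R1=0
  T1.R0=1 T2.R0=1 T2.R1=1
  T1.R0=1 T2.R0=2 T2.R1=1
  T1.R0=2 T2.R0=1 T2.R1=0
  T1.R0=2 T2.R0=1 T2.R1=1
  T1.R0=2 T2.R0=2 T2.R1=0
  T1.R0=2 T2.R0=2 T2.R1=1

spurious: T1.R0=0 T2.R0=1 T2.R1=0

outcome vector order: (T1.R0,T2.R0,T2.R1)
under SC → <0 1 1>; <0 2 1>; <1 1 0>; <1 1 1>; <1 2 1>; <2 1 0>; <2 1 1>; <2 2 0>; <2 2 1>
claimed∖SC = {<0 1 0>}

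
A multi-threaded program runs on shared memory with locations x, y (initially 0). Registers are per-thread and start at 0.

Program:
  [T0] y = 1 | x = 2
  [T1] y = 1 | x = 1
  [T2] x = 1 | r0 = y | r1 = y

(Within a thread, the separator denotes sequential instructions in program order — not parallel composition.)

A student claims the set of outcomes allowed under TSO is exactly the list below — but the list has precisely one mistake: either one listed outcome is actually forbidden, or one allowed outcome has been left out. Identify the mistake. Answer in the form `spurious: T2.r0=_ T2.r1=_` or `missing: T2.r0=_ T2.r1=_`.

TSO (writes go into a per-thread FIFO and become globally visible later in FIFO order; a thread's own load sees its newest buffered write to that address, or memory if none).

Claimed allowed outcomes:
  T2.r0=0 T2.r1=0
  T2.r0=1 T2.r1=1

outcome vector order: (T2.r0,T2.r1)
TSO (3): 00, 01, 11
TSO∖claimed = {01}

missing: T2.r0=0 T2.r1=1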